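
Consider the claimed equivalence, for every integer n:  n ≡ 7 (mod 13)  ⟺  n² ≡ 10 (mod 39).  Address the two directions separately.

(⟹) This fails: take n = 33. Then 33 ≡ 7 (mod 13), but 33² = 1089 ≡ 36 (mod 39), not 10.

(⟸) This fails: take n = 19. Then 19² = 361 ≡ 10 (mod 39), yet 19 ≡ 6 (mod 13), not 7.

Neither direction holds.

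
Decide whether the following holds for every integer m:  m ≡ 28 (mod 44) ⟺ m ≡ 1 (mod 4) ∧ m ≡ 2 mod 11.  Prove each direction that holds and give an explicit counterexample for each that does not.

[⇒] This fails: m = 28 gives 28 ≡ 28 (mod 44) but 28 ≡ 0 (mod 4), so the conjunction on the right does not hold.

[⇐] This fails: m = 13 satisfies both congruences on the right (13 ≡ 1 mod 4 and 13 ≡ 2 mod 11) yet 13 ≡ 13 (mod 44), not 28.

(⇒) fails and (⇐) fails.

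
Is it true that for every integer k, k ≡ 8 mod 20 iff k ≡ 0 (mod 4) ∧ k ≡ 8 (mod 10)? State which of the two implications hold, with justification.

Forward direction. Suppose k ≡ 8 (mod 20); write k = 20j + 8. Since 4 ∣ 20, reducing mod 4 gives k ≡ 8 ≡ 0 (mod 4); since 10 ∣ 20, reducing mod 10 gives k ≡ 8 (mod 10).

Converse. If k ≡ 0 (mod 4) and k ≡ 8 (mod 10), then by the Chinese remainder theorem k ≡ 8 (mod 20). This is exactly k ≡ 8 (mod 20).

Both implications hold.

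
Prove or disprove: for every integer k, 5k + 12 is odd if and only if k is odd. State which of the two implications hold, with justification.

The biconditional holds.

Forward direction. Suppose 5k + 12 is odd. Since 5 is odd, 5k and k have the same parity, so 5k + 12 ≡ k + 12 (mod 2). As 12 is even, 5k + 12 is odd exactly when k is odd. Thus k is odd.

Converse. Suppose k is odd; write k = 2j + 1. Then 5k + 12 = 5·(2j + 1) + 12 = 2·5j + 17, which is odd.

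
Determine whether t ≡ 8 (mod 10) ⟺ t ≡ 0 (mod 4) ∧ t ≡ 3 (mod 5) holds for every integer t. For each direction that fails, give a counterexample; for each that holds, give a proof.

Only the reverse direction holds.

(⟹) This fails: t = 18 gives 18 ≡ 8 (mod 10) but 18 ≡ 2 (mod 4), so the conjunction on the right does not hold.

(⟸) Conversely, if t ≡ 0 (mod 4) and t ≡ 3 (mod 5), then by the Chinese remainder theorem t ≡ 8 (mod 20). Since 8 ≡ 8 (mod 10) and 10 ∣ 20, we get t ≡ 8 (mod 10).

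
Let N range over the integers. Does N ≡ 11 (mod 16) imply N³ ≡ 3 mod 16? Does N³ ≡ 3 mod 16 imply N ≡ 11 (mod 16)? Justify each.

Both directions hold.

Forward direction. Suppose N ≡ 11 (mod 16). Write N = 16j + 11. Then (16j + 11)³ = 4096j³ + 8448j² + 5808j + 1331 = 16(256j³ + 528j² + 363j + 83) + 3, so N³ ≡ 3 (mod 16).

Converse. Suppose N³ ≡ 3 (mod 16). The only residue r in {0, …, 15} with r³ ≡ 3 (mod 16) is r = 11, so N ≡ 11 (mod 16).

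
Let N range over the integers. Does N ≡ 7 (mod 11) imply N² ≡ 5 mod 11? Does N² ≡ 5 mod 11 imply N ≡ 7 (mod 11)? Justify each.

(⟸) This fails: take N = 4. Then 4² = 16 ≡ 5 (mod 11), yet 4 ≡ 4 (mod 11), not 7.

(⟹) Suppose N ≡ 7 (mod 11). Write N = 11j + 7. Then (11j + 7)² = 121j² + 154j + 49 = 11(11j² + 14j + 4) + 5, so N² ≡ 5 (mod 11).

(⇒) holds; (⇐) fails.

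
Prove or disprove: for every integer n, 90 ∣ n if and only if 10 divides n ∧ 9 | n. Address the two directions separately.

The biconditional holds.

(←) Suppose 10 ∣ n and 9 ∣ n. Any common multiple of 10 and 9 is a multiple of their lcm; here gcd(10, 9) = 1, so lcm(10, 9) = 10·9 = 90, so 90 ∣ n.

(→) If 90 ∣ n, write n = 90q. Since 90 = 9·10, n = 10·(9q), so 10 ∣ n; and since 90 = 10·9, n = 9·(10q), so 9 ∣ n.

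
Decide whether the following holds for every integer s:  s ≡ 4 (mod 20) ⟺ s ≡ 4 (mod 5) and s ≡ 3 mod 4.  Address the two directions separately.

(→) This fails: s = 4 gives 4 ≡ 4 (mod 20) but 4 ≡ 0 (mod 4), so the conjunction on the right does not hold.

(←) This fails: s = 19 satisfies both congruences on the right (19 ≡ 4 mod 5 and 19 ≡ 3 mod 4) yet 19 ≡ 19 (mod 20), not 4.

Neither direction holds.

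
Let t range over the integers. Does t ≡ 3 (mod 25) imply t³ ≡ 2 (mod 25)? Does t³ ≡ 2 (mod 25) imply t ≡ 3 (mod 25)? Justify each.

The biconditional holds.

[⇐] Suppose t³ ≡ 2 (mod 25). The only residue r in {0, …, 24} with r³ ≡ 2 (mod 25) is r = 3, so t ≡ 3 (mod 25).

[⇒] Suppose t ≡ 3 (mod 25). Write t = 25j + 3. Then (25j + 3)³ = 15625j³ + 5625j² + 675j + 27 = 25(625j³ + 225j² + 27j + 1) + 2, so t³ ≡ 2 (mod 25).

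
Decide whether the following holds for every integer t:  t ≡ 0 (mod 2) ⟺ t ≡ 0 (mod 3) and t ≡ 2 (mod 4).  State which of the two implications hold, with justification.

Only the reverse direction holds.

[⇒] This fails: t = 0 gives 0 ≡ 0 (mod 2) but 0 ≡ 0 (mod 4), so the conjunction on the right does not hold.

[⇐] Conversely, if t ≡ 0 (mod 3) and t ≡ 2 (mod 4), then by the Chinese remainder theorem t ≡ 6 (mod 12). Since 6 ≡ 0 (mod 2) and 2 ∣ 12, we get t ≡ 0 (mod 2).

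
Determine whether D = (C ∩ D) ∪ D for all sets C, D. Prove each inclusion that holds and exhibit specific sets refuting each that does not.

The two sets are equal.

(⟹) Let x ∈ D. Then either x ∈ D and x ∉ C; or x ∈ C ∩ D. In each case x ∈ (C ∩ D) ∪ D, so D ⊆ (C ∩ D) ∪ D.

(⟸) Let x ∈ (C ∩ D) ∪ D. Then either x ∈ D and x ∉ C; or x ∈ C ∩ D. In each case x ∈ D, so (C ∩ D) ∪ D ⊆ D.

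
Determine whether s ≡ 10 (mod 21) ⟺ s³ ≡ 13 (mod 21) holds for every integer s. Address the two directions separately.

(→) Suppose s ≡ 10 (mod 21). Write s = 21j + 10. Then (21j + 10)³ = 9261j³ + 13230j² + 6300j + 1000 = 21(441j³ + 630j² + 300j + 47) + 13, so s³ ≡ 13 (mod 21).

(←) This fails: take s = 13. Then 13³ = 2197 ≡ 13 (mod 21), yet 13 ≡ 13 (mod 21), not 10.

(⇒) holds; (⇐) fails.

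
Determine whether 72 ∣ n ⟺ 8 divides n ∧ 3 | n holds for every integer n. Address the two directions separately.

Not equivalent: only (⇒) holds.

Forward direction. If 72 ∣ n, write n = 72q. Since 72 = 9·8, n = 8·(9q), so 8 ∣ n; and since 72 = 24·3, n = 3·(24q), so 3 ∣ n.

Converse. This fails: take n = 24. Both 8 ∣ 24 and 3 ∣ 24, yet 24 is not a multiple of 72 (since 24 = 0·72 + 24), so 72 ∤ 24.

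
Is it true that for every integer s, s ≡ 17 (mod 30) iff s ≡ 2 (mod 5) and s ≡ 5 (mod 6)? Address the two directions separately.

Both directions hold.

[⇒] Suppose s ≡ 17 (mod 30); write s = 30j + 17. Since 5 ∣ 30, reducing mod 5 gives s ≡ 17 ≡ 2 (mod 5); since 6 ∣ 30, reducing mod 6 gives s ≡ 17 ≡ 5 (mod 6).

[⇐] Conversely, if s ≡ 2 (mod 5) and s ≡ 5 (mod 6), then by the Chinese remainder theorem s ≡ 17 (mod 30). This is exactly s ≡ 17 (mod 30).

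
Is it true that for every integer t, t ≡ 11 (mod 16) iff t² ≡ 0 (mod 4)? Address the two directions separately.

(⇒) fails and (⇐) fails.

(⇒) This fails: take t = 11. Then 11 ≡ 11 (mod 16), but 11² = 121 ≡ 1 (mod 4), not 0.

(⇐) This fails: take t = 0. Then 0² = 0 ≡ 0 (mod 4), yet 0 ≡ 0 (mod 16), not 11.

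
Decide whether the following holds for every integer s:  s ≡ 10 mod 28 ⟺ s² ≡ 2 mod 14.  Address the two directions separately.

(⇒) holds; (⇐) fails.

(⇒) Suppose s ≡ 10 (mod 28). Then s² ≡ 10² = 100 (mod 28), and since 14 ∣ 28, also s² ≡ 2 (mod 14).

(⇐) This fails: take s = 4. Then 4² = 16 ≡ 2 (mod 14), yet 4 ≡ 4 (mod 28), not 10.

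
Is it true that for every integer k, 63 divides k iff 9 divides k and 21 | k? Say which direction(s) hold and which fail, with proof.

[⇒] If 63 ∣ k, write k = 63q. Since 63 = 7·9, k = 9·(7q), so 9 ∣ k; and since 63 = 3·21, k = 21·(3q), so 21 ∣ k.

[⇐] Suppose 9 ∣ k and 21 ∣ k. Any common multiple of 9 and 21 is a multiple of their lcm; here lcm(9, 21) = 9·21/gcd(9, 21) = 189/3 = 63, so 63 ∣ k.

Both directions hold; the statement is true.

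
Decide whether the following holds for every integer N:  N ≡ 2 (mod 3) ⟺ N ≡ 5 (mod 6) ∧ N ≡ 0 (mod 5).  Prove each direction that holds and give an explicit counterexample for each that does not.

(⇒) fails; (⇐) holds.

[⇒] This fails: N = 2 gives 2 ≡ 2 (mod 3) but 2 ≡ 2 (mod 6), so the conjunction on the right does not hold.

[⇐] Conversely, if N ≡ 5 (mod 6) and N ≡ 0 (mod 5), then by the Chinese remainder theorem N ≡ 5 (mod 30). Since 5 ≡ 2 (mod 3) and 3 ∣ 30, we get N ≡ 2 (mod 3).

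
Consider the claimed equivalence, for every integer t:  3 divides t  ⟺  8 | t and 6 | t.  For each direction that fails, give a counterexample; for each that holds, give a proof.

(⇒) fails; (⇐) holds.

Forward direction. This fails: take t = 3. Certainly 3 ∣ 3, but 8 ∤ 3.

Converse. Suppose 8 ∣ t and 6 ∣ t. Any common multiple of 8 and 6 is a multiple of their lcm; here lcm(8, 6) = 8·6/gcd(8, 6) = 48/2 = 24, so 24 ∣ t. Since 3 ∣ 24, it follows that 3 ∣ t.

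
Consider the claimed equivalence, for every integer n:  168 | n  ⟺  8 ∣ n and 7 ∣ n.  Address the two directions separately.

(⇒) If 168 ∣ n, write n = 168q. Since 168 = 21·8, n = 8·(21q), so 8 ∣ n; and since 168 = 24·7, n = 7·(24q), so 7 ∣ n.

(⇐) This fails: take n = 56. Both 8 ∣ 56 and 7 ∣ 56, yet 56 is not a multiple of 168 (since 56 = 0·168 + 56), so 168 ∤ 56.

The forward direction holds; the converse fails.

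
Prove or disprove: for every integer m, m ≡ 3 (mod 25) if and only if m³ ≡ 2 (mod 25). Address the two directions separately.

Both implications hold.

(⇒) Suppose m ≡ 3 (mod 25). Write m = 25j + 3. Then (25j + 3)³ = 15625j³ + 5625j² + 675j + 27 = 25(625j³ + 225j² + 27j + 1) + 2, so m³ ≡ 2 (mod 25).

(⇐) Conversely, suppose m³ ≡ 2 (mod 25). The only residue r in {0, …, 24} with r³ ≡ 2 (mod 25) is r = 3, so m ≡ 3 (mod 25).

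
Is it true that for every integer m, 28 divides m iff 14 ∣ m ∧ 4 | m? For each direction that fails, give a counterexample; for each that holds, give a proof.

(⇐) Suppose 14 ∣ m and 4 ∣ m. Any common multiple of 14 and 4 is a multiple of their lcm; here lcm(14, 4) = 14·4/gcd(14, 4) = 56/2 = 28, so 28 ∣ m.

(⇒) If 28 ∣ m, write m = 28q. Since 28 = 2·14, m = 14·(2q), so 14 ∣ m; and since 28 = 7·4, m = 4·(7q), so 4 ∣ m.

Both implications hold.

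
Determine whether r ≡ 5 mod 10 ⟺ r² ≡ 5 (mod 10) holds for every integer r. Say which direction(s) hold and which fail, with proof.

Both implications hold.

[⇒] Suppose r ≡ 5 mod 10. Write r = 10j + 5. Then (10j + 5)² = 100j² + 100j + 25 = 10(10j² + 10j + 2) + 5, so r² ≡ 5 (mod 10).

[⇐] Conversely, suppose r² ≡ 5 (mod 10). The only residue r in {0, …, 9} with r² ≡ 5 (mod 10) is r = 5, so r ≡ 5 (mod 10).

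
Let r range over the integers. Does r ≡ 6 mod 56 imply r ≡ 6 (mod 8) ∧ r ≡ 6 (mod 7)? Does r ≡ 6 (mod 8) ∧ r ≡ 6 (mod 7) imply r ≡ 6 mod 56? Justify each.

Both directions hold.

(⇒) Suppose r ≡ 6 (mod 56); write r = 56j + 6. Since 8 ∣ 56, reducing mod 8 gives r ≡ 6 (mod 8); since 7 ∣ 56, reducing mod 7 gives r ≡ 6 (mod 7).

(⇐) Conversely, if r ≡ 6 (mod 8) and r ≡ 6 (mod 7), then by the Chinese remainder theorem r ≡ 6 (mod 56). This is exactly r ≡ 6 (mod 56).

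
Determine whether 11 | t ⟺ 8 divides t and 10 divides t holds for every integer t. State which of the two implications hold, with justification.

Both directions fail.

(⇒) This fails: take t = 11. Certainly 11 ∣ 11, but 8 ∤ 11.

(⇐) This fails: take t = 40. Both 8 ∣ 40 and 10 ∣ 40, yet 40 is not a multiple of 11 (since 40 = 3·11 + 7), so 11 ∤ 40.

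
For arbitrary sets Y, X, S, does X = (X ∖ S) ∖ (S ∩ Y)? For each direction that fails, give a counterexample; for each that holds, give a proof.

(⊆) This inclusion fails. Take Y = ∅, X = {1}, S = {1}; then 1 ∈ X but 1 ∉ (X ∖ S) ∖ (S ∩ Y).

(⊇) Let x ∈ (X ∖ S) ∖ (S ∩ Y). Then either x ∈ X and x ∉ Y, S; or x ∈ Y ∩ X and x ∉ S. In each case x ∈ X, so (X ∖ S) ∖ (S ∩ Y) ⊆ X.

(⊆) fails; (⊇) holds.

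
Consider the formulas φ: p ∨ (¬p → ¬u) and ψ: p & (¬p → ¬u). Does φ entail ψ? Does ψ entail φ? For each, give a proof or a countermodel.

Only the reverse direction holds.

(⇐) Assume the antecedent. If p is true, p ∨ (¬p → ¬u) reduces to true regardless of the other variables. If p is false, the antecedent cannot hold. Either way p ∨ (¬p → ¬u) holds.

(⇒) This fails. Under p = F, u = F, the left side is true but the right side is false.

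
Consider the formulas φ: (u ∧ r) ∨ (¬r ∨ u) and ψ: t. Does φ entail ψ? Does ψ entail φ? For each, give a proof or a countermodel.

Both directions fail.

(⇒) This fails. Under r = F, t = F, u = F, the left side is true but the right side is false.

(⇐) This fails. Under r = T, t = T, u = F, the left side is false but the right side is true.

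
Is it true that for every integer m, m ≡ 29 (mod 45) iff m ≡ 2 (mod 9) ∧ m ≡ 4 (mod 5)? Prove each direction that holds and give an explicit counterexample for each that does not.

(→) Suppose m ≡ 29 (mod 45); write m = 45j + 29. Since 9 ∣ 45, reducing mod 9 gives m ≡ 29 ≡ 2 (mod 9); since 5 ∣ 45, reducing mod 5 gives m ≡ 29 ≡ 4 (mod 5).

(←) Conversely, if m ≡ 2 (mod 9) and m ≡ 4 (mod 5), then by the Chinese remainder theorem m ≡ 29 (mod 45). This is exactly m ≡ 29 (mod 45).

The biconditional holds.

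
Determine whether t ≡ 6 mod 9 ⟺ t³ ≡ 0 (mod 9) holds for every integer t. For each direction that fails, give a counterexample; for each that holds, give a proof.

[⇒] Suppose t ≡ 6 mod 9. Write t = 9j + 6. Then (9j + 6)³ = 729j³ + 1458j² + 972j + 216 = 9(81j³ + 162j² + 108j + 24) + 0, so t³ ≡ 0 (mod 9).

[⇐] This fails: take t = 0. Then 0³ = 0 ≡ 0 (mod 9), yet 0 ≡ 0 (mod 9), not 6.

Only the forward implication holds.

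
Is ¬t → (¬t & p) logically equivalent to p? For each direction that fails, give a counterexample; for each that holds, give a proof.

The forward direction fails; the converse holds.

Forward direction. This fails. Under t = T, p = F, the left side is true but the right side is false.

Converse. Assume the antecedent. If t is true, ¬t → (¬t & p) reduces to true regardless of the other variables. If t is false, the antecedent forces (t = F, p = T), and ¬t → (¬t & p) holds there. Either way ¬t → (¬t & p) holds.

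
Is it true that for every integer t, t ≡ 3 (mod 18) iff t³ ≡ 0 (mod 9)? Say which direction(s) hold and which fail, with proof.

Not equivalent: only (⇒) holds.

(⟹) Suppose t ≡ 3 (mod 18). Then t³ ≡ 3³ = 27 (mod 18), and since 9 ∣ 18, also t³ ≡ 0 (mod 9).

(⟸) This fails: take t = 0. Then 0³ = 0 ≡ 0 (mod 9), yet 0 ≡ 0 (mod 18), not 3.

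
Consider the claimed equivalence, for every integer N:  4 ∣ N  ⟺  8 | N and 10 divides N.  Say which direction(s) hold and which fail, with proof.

Not equivalent: only (⇐) holds.

Forward direction. This fails: take N = 4. Certainly 4 ∣ 4, but 8 ∤ 4.

Converse. Suppose 8 ∣ N and 10 ∣ N. Any common multiple of 8 and 10 is a multiple of their lcm; here lcm(8, 10) = 8·10/gcd(8, 10) = 80/2 = 40, so 40 ∣ N. Since 4 ∣ 40, it follows that 4 ∣ N.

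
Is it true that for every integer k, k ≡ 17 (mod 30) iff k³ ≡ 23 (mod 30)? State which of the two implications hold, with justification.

(⇒) Suppose k ≡ 17 (mod 30). Write k = 30j + 17. Then (30j + 17)³ = 27000j³ + 45900j² + 26010j + 4913 = 30(900j³ + 1530j² + 867j + 163) + 23, so k³ ≡ 23 (mod 30).

(⇐) Conversely, suppose k³ ≡ 23 (mod 30). The only residue r in {0, …, 29} with r³ ≡ 23 (mod 30) is r = 17, so k ≡ 17 (mod 30).

Both directions hold.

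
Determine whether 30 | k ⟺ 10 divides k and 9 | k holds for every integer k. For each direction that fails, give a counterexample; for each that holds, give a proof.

Only the reverse direction holds.

(→) This fails: take k = 30. Certainly 30 ∣ 30, but 9 ∤ 30.

(←) Suppose 10 ∣ k and 9 ∣ k. Any common multiple of 10 and 9 is a multiple of their lcm; here gcd(10, 9) = 1, so lcm(10, 9) = 10·9 = 90, so 90 ∣ k. Since 30 ∣ 90, it follows that 30 ∣ k.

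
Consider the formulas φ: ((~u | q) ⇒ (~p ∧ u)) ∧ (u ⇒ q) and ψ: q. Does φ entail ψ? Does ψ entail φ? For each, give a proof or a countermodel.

Only the forward implication holds.

Forward direction. Assume the antecedent. If p is true, the antecedent cannot hold. If p is false, the antecedent forces (p = F, u = T, q = T), and q holds there. Either way q holds.

Converse. This fails. Under p = F, u = F, q = T, the left side is false but the right side is true.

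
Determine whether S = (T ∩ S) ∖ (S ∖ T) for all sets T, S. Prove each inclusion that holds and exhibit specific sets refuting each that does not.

The sets are not equal: only the reverse inclusion holds.

(⟹) This inclusion fails. Take T = ∅, S = {1}; then 1 ∈ S but 1 ∉ (T ∩ S) ∖ (S ∖ T).

(⟸) Let x ∈ (T ∩ S) ∖ (S ∖ T). Then x ∈ T ∩ S, from which x ∈ S.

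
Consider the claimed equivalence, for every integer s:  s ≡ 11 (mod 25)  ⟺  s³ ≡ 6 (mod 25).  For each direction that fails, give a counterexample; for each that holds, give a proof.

Both implications hold.

(⟹) Suppose s ≡ 11 (mod 25). Write s = 25j + 11. Then (25j + 11)³ = 15625j³ + 20625j² + 9075j + 1331 = 25(625j³ + 825j² + 363j + 53) + 6, so s³ ≡ 6 (mod 25).

(⟸) Conversely, suppose s³ ≡ 6 (mod 25). The only residue r in {0, …, 24} with r³ ≡ 6 (mod 25) is r = 11, so s ≡ 11 (mod 25).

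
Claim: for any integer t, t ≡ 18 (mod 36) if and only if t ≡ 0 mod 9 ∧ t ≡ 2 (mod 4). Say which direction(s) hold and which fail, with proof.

The biconditional holds.

[⇒] Suppose t ≡ 18 (mod 36); write t = 36j + 18. Since 9 ∣ 36, reducing mod 9 gives t ≡ 18 ≡ 0 (mod 9); since 4 ∣ 36, reducing mod 4 gives t ≡ 18 ≡ 2 (mod 4).

[⇐] Conversely, if t ≡ 0 (mod 9) and t ≡ 2 (mod 4), then by the Chinese remainder theorem t ≡ 18 (mod 36). This is exactly t ≡ 18 (mod 36).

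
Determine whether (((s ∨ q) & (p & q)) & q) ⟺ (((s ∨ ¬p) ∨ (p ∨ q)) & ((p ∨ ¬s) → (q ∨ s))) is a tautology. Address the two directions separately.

(⟹) Assume the antecedent. If s is true, the consequent reduces to true regardless of the other variables. If s is false, the antecedent forces (s = F, q = T, p = T), and the consequent holds there. Either way the consequent holds.

(⟸) This fails. Under s = T, q = F, p = F, the left side is false but the right side is true.

(⇒) holds; (⇐) fails.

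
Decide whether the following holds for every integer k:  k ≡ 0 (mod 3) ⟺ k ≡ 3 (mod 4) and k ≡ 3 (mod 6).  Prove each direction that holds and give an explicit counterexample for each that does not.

[⇒] This fails: k = 0 gives 0 ≡ 0 (mod 3) but 0 ≡ 0 (mod 4), so the conjunction on the right does not hold.

[⇐] Conversely, if k ≡ 3 (mod 4) and k ≡ 3 (mod 6), then by the Chinese remainder theorem k ≡ 3 (mod 12). Since 3 ≡ 0 (mod 3) and 3 ∣ 12, we get k ≡ 0 (mod 3).

Only the converse holds.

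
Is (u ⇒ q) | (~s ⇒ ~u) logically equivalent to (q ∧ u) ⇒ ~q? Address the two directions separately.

(→) This fails. Under u = T, s = F, q = T, the left side is true but the right side is false.

(←) This fails. Under u = T, s = F, q = F, the left side is false but the right side is true.

Neither direction holds.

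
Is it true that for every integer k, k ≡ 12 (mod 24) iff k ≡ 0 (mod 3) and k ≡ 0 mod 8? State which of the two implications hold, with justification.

(⇒) fails and (⇐) fails.

(⟹) This fails: k = 12 gives 12 ≡ 12 (mod 24) but 12 ≡ 4 (mod 8), so the conjunction on the right does not hold.

(⟸) This fails: k = 0 satisfies both congruences on the right (0 ≡ 0 mod 3 and 0 ≡ 0 mod 8) yet 0 ≡ 0 (mod 24), not 12.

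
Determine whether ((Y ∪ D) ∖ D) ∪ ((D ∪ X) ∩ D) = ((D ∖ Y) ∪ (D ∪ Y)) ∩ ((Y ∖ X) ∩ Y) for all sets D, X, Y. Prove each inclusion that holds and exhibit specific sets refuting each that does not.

(⟸) Let x ∈ ((D ∖ Y) ∪ (D ∪ Y)) ∩ ((Y ∖ X) ∩ Y). Then either x ∈ Y and x ∉ D, X; or x ∈ D ∩ Y and x ∉ X. In each case x ∈ ((Y ∪ D) ∖ D) ∪ ((D ∪ X) ∩ D), so ((D ∖ Y) ∪ (D ∪ Y)) ∩ ((Y ∖ X) ∩ Y) ⊆ ((Y ∪ D) ∖ D) ∪ ((D ∪ X) ∩ D).

(⟹) This inclusion fails. Take D = {1}, X = ∅, Y = ∅; then 1 ∈ ((Y ∪ D) ∖ D) ∪ ((D ∪ X) ∩ D) but 1 ∉ ((D ∖ Y) ∪ (D ∪ Y)) ∩ ((Y ∖ X) ∩ Y).

Only the reverse inclusion holds.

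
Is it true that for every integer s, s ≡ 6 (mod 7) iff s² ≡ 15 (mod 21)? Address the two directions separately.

Neither direction holds.

(⇒) This fails: take s = 13. Then 13 ≡ 6 (mod 7), but 13² = 169 ≡ 1 (mod 21), not 15.

(⇐) This fails: take s = 15. Then 15² = 225 ≡ 15 (mod 21), yet 15 ≡ 1 (mod 7), not 6.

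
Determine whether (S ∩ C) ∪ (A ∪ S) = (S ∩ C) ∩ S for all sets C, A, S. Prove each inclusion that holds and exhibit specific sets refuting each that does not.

(⟹) This inclusion fails. Take C = ∅, A = {1}, S = ∅; then 1 ∈ (S ∩ C) ∪ (A ∪ S) but 1 ∉ (S ∩ C) ∩ S.

(⟸) Let x ∈ (S ∩ C) ∩ S. Then either x ∈ C ∩ S and x ∉ A; or x ∈ C ∩ A ∩ S. In each case x ∈ (S ∩ C) ∪ (A ∪ S), so (S ∩ C) ∩ S ⊆ (S ∩ C) ∪ (A ∪ S).

The sets are not equal: only the reverse inclusion holds.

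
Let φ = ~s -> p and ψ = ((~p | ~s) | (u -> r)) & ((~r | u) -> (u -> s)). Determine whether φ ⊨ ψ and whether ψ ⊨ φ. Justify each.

Both directions fail.

(⇒) This fails. Under p = T, s = F, r = F, u = T, the left side is true but the right side is false.

(⇐) This fails. Under p = F, s = F, r = F, u = F, the left side is false but the right side is true.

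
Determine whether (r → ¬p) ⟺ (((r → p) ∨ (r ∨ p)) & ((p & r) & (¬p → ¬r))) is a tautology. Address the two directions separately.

Both directions fail.

(⟹) This fails. Under r = F, p = F, the left side is true but the right side is false.

(⟸) This fails. Under r = T, p = T, the left side is false but the right side is true.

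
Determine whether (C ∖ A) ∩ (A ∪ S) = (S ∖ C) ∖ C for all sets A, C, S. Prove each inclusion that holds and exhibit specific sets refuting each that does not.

(⊆) This inclusion fails. Take A = ∅, C = {1}, S = {1}; then 1 ∈ (C ∖ A) ∩ (A ∪ S) but 1 ∉ (S ∖ C) ∖ C.

(⊇) This inclusion fails. Take A = ∅, C = ∅, S = {1}; then 1 ∈ (S ∖ C) ∖ C but 1 ∉ (C ∖ A) ∩ (A ∪ S).

Both inclusions fail.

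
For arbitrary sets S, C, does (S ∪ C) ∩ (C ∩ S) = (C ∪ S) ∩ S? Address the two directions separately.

(⊆) holds; (⊇) fails.

(⊆) Let x ∈ (S ∪ C) ∩ (C ∩ S). Then x ∈ S ∩ C, from which x ∈ (C ∪ S) ∩ S.

(⊇) This inclusion fails. Take S = {1}, C = ∅; then 1 ∈ (C ∪ S) ∩ S but 1 ∉ (S ∪ C) ∩ (C ∩ S).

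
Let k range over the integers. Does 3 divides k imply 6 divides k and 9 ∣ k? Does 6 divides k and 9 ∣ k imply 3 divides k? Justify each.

Not equivalent: only (⇐) holds.

(⟹) This fails: take k = 3. Certainly 3 ∣ 3, but 6 ∤ 3.

(⟸) Suppose 6 ∣ k and 9 ∣ k. Any common multiple of 6 and 9 is a multiple of their lcm; here lcm(6, 9) = 6·9/gcd(6, 9) = 54/3 = 18, so 18 ∣ k. Since 3 ∣ 18, it follows that 3 ∣ k.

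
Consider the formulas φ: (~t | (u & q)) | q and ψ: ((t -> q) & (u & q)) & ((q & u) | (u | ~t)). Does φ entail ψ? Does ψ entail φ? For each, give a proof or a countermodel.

[⇒] This fails. Under u = F, q = F, t = F, the left side is true but the right side is false.

[⇐] Assume the antecedent. If u is true, the antecedent forces (u = T, q = T, t = F) or (u = T, q = T, t = T), and (~t | (u & q)) | q holds there. If u is false, the antecedent cannot hold. Either way (~t | (u & q)) | q holds.

Only the converse holds.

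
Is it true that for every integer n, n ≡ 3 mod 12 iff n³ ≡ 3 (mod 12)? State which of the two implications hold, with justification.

(→) Suppose n ≡ 3 mod 12. Write n = 12j + 3. Then (12j + 3)³ = 1728j³ + 1296j² + 324j + 27 = 12(144j³ + 108j² + 27j + 2) + 3, so n³ ≡ 3 (mod 12).

(←) Conversely, suppose n³ ≡ 3 (mod 12). The only residue r in {0, …, 11} with r³ ≡ 3 (mod 12) is r = 3, so n ≡ 3 (mod 12).

Both directions hold.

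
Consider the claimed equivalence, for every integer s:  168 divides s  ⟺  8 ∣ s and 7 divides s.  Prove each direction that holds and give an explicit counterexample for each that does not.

Forward direction. If 168 ∣ s, write s = 168q. Since 168 = 21·8, s = 8·(21q), so 8 ∣ s; and since 168 = 24·7, s = 7·(24q), so 7 ∣ s.

Converse. This fails: take s = 56. Both 8 ∣ 56 and 7 ∣ 56, yet 56 is not a multiple of 168 (since 56 = 0·168 + 56), so 168 ∤ 56.

(⇒) holds; (⇐) fails.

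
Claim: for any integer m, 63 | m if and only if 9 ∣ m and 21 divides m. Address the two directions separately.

Both directions hold.

(⟸) Suppose 9 ∣ m and 21 ∣ m. Any common multiple of 9 and 21 is a multiple of their lcm; here lcm(9, 21) = 9·21/gcd(9, 21) = 189/3 = 63, so 63 ∣ m.

(⟹) If 63 ∣ m, write m = 63q. Since 63 = 7·9, m = 9·(7q), so 9 ∣ m; and since 63 = 3·21, m = 21·(3q), so 21 ∣ m.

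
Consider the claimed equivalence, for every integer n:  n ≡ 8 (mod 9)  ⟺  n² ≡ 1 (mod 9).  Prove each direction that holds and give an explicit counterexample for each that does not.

(⇒) Suppose n ≡ 8 (mod 9). Write n = 9j + 8. Then (9j + 8)² = 81j² + 144j + 64 = 9(9j² + 16j + 7) + 1, so n² ≡ 1 (mod 9).

(⇐) This fails: take n = 1. Then 1² = 1 ≡ 1 (mod 9), yet 1 ≡ 1 (mod 9), not 8.

Not equivalent: only (⇒) holds.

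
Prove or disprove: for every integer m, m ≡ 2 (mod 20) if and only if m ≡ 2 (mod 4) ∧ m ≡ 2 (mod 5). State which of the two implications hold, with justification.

Converse. If m ≡ 2 (mod 4) and m ≡ 2 (mod 5), then by the Chinese remainder theorem m ≡ 2 (mod 20). This is exactly m ≡ 2 (mod 20).

Forward direction. Suppose m ≡ 2 (mod 20); write m = 20j + 2. Since 4 ∣ 20, reducing mod 4 gives m ≡ 2 (mod 4); since 5 ∣ 20, reducing mod 5 gives m ≡ 2 (mod 5).

Equivalent; both directions hold.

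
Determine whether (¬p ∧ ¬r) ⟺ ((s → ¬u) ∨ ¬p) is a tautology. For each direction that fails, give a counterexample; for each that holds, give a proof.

Only the forward direction holds.

(⇒) Assume the antecedent. If s is true, the antecedent forces (s = T, r = F, p = F, u = F) or (s = T, r = F, p = F, u = T), and (s → ¬u) ∨ ¬p holds there. If s is false, (s → ¬u) ∨ ¬p reduces to true regardless of the other variables. Either way (s → ¬u) ∨ ¬p holds.

(⇐) This fails. Under s = F, r = T, p = F, u = F, the left side is false but the right side is true.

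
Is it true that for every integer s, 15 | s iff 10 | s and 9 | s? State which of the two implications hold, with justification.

(→) This fails: take s = 15. Certainly 15 ∣ 15, but 10 ∤ 15.

(←) Suppose 10 ∣ s and 9 ∣ s. Any common multiple of 10 and 9 is a multiple of their lcm; here gcd(10, 9) = 1, so lcm(10, 9) = 10·9 = 90, so 90 ∣ s. Since 15 ∣ 90, it follows that 15 ∣ s.

Only the reverse direction holds.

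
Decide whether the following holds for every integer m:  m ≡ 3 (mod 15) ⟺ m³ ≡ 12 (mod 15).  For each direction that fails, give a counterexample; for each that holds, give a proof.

[⇒] Suppose m ≡ 3 (mod 15). Write m = 15j + 3. Then (15j + 3)³ = 3375j³ + 2025j² + 405j + 27 = 15(225j³ + 135j² + 27j + 1) + 12, so m³ ≡ 12 (mod 15).

[⇐] Conversely, suppose m³ ≡ 12 (mod 15). The only residue r in {0, …, 14} with r³ ≡ 12 (mod 15) is r = 3, so m ≡ 3 (mod 15).

Both directions hold; the statement is true.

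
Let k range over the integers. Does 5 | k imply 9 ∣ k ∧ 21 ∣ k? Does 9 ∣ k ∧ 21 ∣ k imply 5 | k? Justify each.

Neither implication holds.

(⇒) This fails: take k = 5. Certainly 5 ∣ 5, but 9 ∤ 5.

(⇐) This fails: take k = 63. Both 9 ∣ 63 and 21 ∣ 63, yet 63 is not a multiple of 5 (since 63 = 12·5 + 3), so 5 ∤ 63.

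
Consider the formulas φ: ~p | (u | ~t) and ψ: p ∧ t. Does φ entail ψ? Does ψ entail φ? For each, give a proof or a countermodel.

Both directions fail.

[⇒] This fails. Under u = F, p = F, t = F, the left side is true but the right side is false.

[⇐] This fails. Under u = F, p = T, t = T, the left side is false but the right side is true.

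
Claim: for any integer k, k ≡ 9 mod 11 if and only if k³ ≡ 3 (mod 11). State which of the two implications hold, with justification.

(⇒) Suppose k ≡ 9 mod 11. Write k = 11j + 9. Then (11j + 9)³ = 1331j³ + 3267j² + 2673j + 729 = 11(121j³ + 297j² + 243j + 66) + 3, so k³ ≡ 3 (mod 11).

(⇐) For the converse, argue contrapositively. If k ≢ 9 (mod 11), then k is congruent to one of 0, 1, 2, 3, 4, 5, 6, 7, 8, 10 modulo 11, and these give k³ ≡ 0, 1, 8, 5, 9, 4, 7, 2, 6, 10 respectively — never 3.

Both directions hold.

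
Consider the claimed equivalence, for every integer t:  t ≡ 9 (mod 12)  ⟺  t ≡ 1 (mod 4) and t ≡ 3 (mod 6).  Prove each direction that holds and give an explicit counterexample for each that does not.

Both implications hold.

(⇐) If t ≡ 1 (mod 4) and t ≡ 3 (mod 6), then by the Chinese remainder theorem t ≡ 9 (mod 12). This is exactly t ≡ 9 (mod 12).

(⇒) Suppose t ≡ 9 (mod 12); write t = 12j + 9. Since 4 ∣ 12, reducing mod 4 gives t ≡ 9 ≡ 1 (mod 4); since 6 ∣ 12, reducing mod 6 gives t ≡ 9 ≡ 3 (mod 6).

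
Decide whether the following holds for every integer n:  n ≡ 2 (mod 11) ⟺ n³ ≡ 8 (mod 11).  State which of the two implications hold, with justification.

The biconditional holds.

(⇐) Suppose n³ ≡ 8 (mod 11). The only residue r in {0, …, 10} with r³ ≡ 8 (mod 11) is r = 2, so n ≡ 2 (mod 11).

(⇒) Suppose n ≡ 2 (mod 11). Write n = 11j + 2. Then (11j + 2)³ = 1331j³ + 726j² + 132j + 8 = 11(121j³ + 66j² + 12j) + 8, so n³ ≡ 8 (mod 11).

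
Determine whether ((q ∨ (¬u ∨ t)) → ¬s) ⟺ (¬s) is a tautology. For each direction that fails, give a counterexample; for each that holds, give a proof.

(⟸) Assume the antecedent. If s is true, the antecedent cannot hold. If s is false, (q ∨ (¬u ∨ t)) → ¬s reduces to true regardless of the other variables. Either way (q ∨ (¬u ∨ t)) → ¬s holds.

(⟹) This fails. Under s = T, t = F, u = T, q = F, the left side is true but the right side is false.

Only the reverse direction holds.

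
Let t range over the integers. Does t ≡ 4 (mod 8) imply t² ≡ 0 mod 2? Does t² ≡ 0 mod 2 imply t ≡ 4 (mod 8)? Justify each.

Not equivalent: only (⇒) holds.

[⇒] Suppose t ≡ 4 (mod 8). Then t² ≡ 4² = 16 (mod 8), and since 2 ∣ 8, also t² ≡ 0 (mod 2).

[⇐] This fails: take t = 0. Then 0² = 0 ≡ 0 (mod 2), yet 0 ≡ 0 (mod 8), not 4.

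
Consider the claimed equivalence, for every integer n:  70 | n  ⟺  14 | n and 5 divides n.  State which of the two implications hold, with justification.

The biconditional holds.

[⇐] Suppose 14 ∣ n and 5 ∣ n. Any common multiple of 14 and 5 is a multiple of their lcm; here gcd(14, 5) = 1, so lcm(14, 5) = 14·5 = 70, so 70 ∣ n.

[⇒] If 70 ∣ n, write n = 70q. Since 70 = 5·14, n = 14·(5q), so 14 ∣ n; and since 70 = 14·5, n = 5·(14q), so 5 ∣ n.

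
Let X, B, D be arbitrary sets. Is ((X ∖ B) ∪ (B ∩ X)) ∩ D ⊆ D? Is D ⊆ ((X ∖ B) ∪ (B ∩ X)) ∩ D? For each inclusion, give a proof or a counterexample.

The sets are not equal: only the forward inclusion holds.

(⟹) Let x ∈ ((X ∖ B) ∪ (B ∩ X)) ∩ D. Then either x ∈ X ∩ D and x ∉ B; or x ∈ X ∩ B ∩ D. In each case x ∈ D, so ((X ∖ B) ∪ (B ∩ X)) ∩ D ⊆ D.

(⟸) This inclusion fails. Take X = ∅, B = ∅, D = {1}; then 1 ∈ D but 1 ∉ ((X ∖ B) ∪ (B ∩ X)) ∩ D.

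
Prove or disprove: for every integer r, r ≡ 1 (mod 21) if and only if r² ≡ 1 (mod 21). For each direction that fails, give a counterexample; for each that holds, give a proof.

Not equivalent: only (⇒) holds.

Converse. This fails: take r = 8. Then 8² = 64 ≡ 1 (mod 21), yet 8 ≡ 8 (mod 21), not 1.

Forward direction. Suppose r ≡ 1 (mod 21). Write r = 21j + 1. Then (21j + 1)² = 441j² + 42j + 1 = 21(21j² + 2j) + 1, so r² ≡ 1 (mod 21).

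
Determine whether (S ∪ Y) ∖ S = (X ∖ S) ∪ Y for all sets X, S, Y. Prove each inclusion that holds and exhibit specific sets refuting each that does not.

(⟹) Let x ∈ (S ∪ Y) ∖ S. Then either x ∈ Y and x ∉ X, S; or x ∈ X ∩ Y and x ∉ S. In each case x ∈ (X ∖ S) ∪ Y, so (S ∪ Y) ∖ S ⊆ (X ∖ S) ∪ Y.

(⟸) This inclusion fails. Take X = {1}, S = ∅, Y = ∅; then 1 ∈ (X ∖ S) ∪ Y but 1 ∉ (S ∪ Y) ∖ S.

(⊆) holds; (⊇) fails.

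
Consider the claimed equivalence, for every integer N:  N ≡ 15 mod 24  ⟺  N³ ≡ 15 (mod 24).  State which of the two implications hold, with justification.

Equivalent; both directions hold.

(⇒) Suppose N ≡ 15 mod 24. Write N = 24j + 15. Then (24j + 15)³ = 13824j³ + 25920j² + 16200j + 3375 = 24(576j³ + 1080j² + 675j + 140) + 15, so N³ ≡ 15 (mod 24).

(⇐) Conversely, suppose N³ ≡ 15 (mod 24). The only residue r in {0, …, 23} with r³ ≡ 15 (mod 24) is r = 15, so N ≡ 15 (mod 24).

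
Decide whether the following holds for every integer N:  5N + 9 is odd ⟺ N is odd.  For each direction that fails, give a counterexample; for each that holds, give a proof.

Neither direction holds.

Forward direction. This fails: N = 2 gives 5N + 9 = 19, which is odd, but 2 is even, not odd.

Converse. This also fails: N = 1 is odd, but 5N + 9 = 14 is even, not odd.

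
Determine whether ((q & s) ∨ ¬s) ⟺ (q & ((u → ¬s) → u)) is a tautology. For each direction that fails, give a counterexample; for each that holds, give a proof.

(⇒) This fails. Under q = F, u = F, s = F, the left side is true but the right side is false.

(⇐) Assume the antecedent. If q is true, (q & s) ∨ ¬s reduces to true regardless of the other variables. If q is false, the antecedent cannot hold. Either way (q & s) ∨ ¬s holds.

The forward direction fails; the converse holds.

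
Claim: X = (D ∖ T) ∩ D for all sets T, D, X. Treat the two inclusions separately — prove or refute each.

Forward inclusion. This inclusion fails. Take T = ∅, D = ∅, X = {1}; then 1 ∈ X but 1 ∉ (D ∖ T) ∩ D.

Reverse inclusion. This inclusion fails. Take T = ∅, D = {1}, X = ∅; then 1 ∈ (D ∖ T) ∩ D but 1 ∉ X.

(⊆) fails and (⊇) fails.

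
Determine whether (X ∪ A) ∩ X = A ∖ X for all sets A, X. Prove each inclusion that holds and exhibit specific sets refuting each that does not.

(⟹) This inclusion fails. Take A = ∅, X = {1}; then 1 ∈ (X ∪ A) ∩ X but 1 ∉ A ∖ X.

(⟸) This inclusion fails. Take A = {1}, X = ∅; then 1 ∈ A ∖ X but 1 ∉ (X ∪ A) ∩ X.

(⊆) fails and (⊇) fails.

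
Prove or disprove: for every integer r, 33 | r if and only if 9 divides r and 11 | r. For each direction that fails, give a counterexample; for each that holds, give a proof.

Forward direction. This fails: take r = 33. Certainly 33 ∣ 33, but 9 ∤ 33.

Converse. Suppose 9 ∣ r and 11 ∣ r. Any common multiple of 9 and 11 is a multiple of their lcm; here gcd(9, 11) = 1, so lcm(9, 11) = 9·11 = 99, so 99 ∣ r. Since 33 ∣ 99, it follows that 33 ∣ r.

(⇒) fails; (⇐) holds.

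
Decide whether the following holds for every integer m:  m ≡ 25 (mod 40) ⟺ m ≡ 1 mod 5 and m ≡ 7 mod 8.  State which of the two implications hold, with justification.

Neither direction holds.

(⟹) This fails: m = 25 gives 25 ≡ 25 (mod 40) but 25 ≡ 0 (mod 5), so the conjunction on the right does not hold.

(⟸) This fails: m = 31 satisfies both congruences on the right (31 ≡ 1 mod 5 and 31 ≡ 7 mod 8) yet 31 ≡ 31 (mod 40), not 25.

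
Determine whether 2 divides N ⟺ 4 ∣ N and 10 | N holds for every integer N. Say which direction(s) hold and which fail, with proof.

[⇒] This fails: take N = 2. Certainly 2 ∣ 2, but 4 ∤ 2.

[⇐] Suppose 4 ∣ N and 10 ∣ N. Any common multiple of 4 and 10 is a multiple of their lcm; here lcm(4, 10) = 4·10/gcd(4, 10) = 40/2 = 20, so 20 ∣ N. Since 2 ∣ 20, it follows that 2 ∣ N.

Not equivalent: only (⇐) holds.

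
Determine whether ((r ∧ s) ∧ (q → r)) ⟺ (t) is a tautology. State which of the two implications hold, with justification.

[⇒] This fails. Under t = F, s = T, q = F, r = T, the left side is true but the right side is false.

[⇐] This fails. Under t = T, s = F, q = F, r = F, the left side is false but the right side is true.

Neither implication holds.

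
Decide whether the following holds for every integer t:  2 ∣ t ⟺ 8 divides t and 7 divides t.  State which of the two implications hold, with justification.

The forward direction fails; the converse holds.

(⇒) This fails: take t = 2. Certainly 2 ∣ 2, but 8 ∤ 2.

(⇐) Suppose 8 ∣ t and 7 ∣ t. Any common multiple of 8 and 7 is a multiple of their lcm; here gcd(8, 7) = 1, so lcm(8, 7) = 8·7 = 56, so 56 ∣ t. Since 2 ∣ 56, it follows that 2 ∣ t.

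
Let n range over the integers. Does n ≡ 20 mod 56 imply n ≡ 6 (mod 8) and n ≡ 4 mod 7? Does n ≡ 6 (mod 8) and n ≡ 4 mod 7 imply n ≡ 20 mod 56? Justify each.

Neither direction holds.

Forward direction. This fails: n = 20 gives 20 ≡ 20 (mod 56) but 20 ≡ 4 (mod 8), so the conjunction on the right does not hold.

Converse. This fails: n = 46 satisfies both congruences on the right (46 ≡ 6 mod 8 and 46 ≡ 4 mod 7) yet 46 ≡ 46 (mod 56), not 20.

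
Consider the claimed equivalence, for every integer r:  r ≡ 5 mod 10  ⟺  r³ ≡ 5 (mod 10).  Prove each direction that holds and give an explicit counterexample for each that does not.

(⟹) Suppose r ≡ 5 mod 10. Write r = 10j + 5. Then (10j + 5)³ = 1000j³ + 1500j² + 750j + 125 = 10(100j³ + 150j² + 75j + 12) + 5, so r³ ≡ 5 (mod 10).

(⟸) For the converse, argue contrapositively. If r ≢ 5 (mod 10), then r is congruent to one of 0, 1, 2, 3, 4, 6, 7, 8, 9 modulo 10, and these give r³ ≡ 0, 1, 8, 7, 4, 6, 3, 2, 9 respectively — never 5.

Both directions hold; the statement is true.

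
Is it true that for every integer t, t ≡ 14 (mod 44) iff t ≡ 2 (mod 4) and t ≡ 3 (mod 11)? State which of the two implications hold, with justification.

(⇒) Suppose t ≡ 14 (mod 44); write t = 44j + 14. Since 4 ∣ 44, reducing mod 4 gives t ≡ 14 ≡ 2 (mod 4); since 11 ∣ 44, reducing mod 11 gives t ≡ 14 ≡ 3 (mod 11).

(⇐) Conversely, if t ≡ 2 (mod 4) and t ≡ 3 (mod 11), then by the Chinese remainder theorem t ≡ 14 (mod 44). This is exactly t ≡ 14 (mod 44).

The biconditional holds.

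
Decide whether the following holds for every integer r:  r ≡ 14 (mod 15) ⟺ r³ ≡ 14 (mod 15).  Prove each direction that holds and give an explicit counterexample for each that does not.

Both directions hold; the statement is true.

(⟹) Suppose r ≡ 14 (mod 15). Write r = 15j + 14. Then (15j + 14)³ = 3375j³ + 9450j² + 8820j + 2744 = 15(225j³ + 630j² + 588j + 182) + 14, so r³ ≡ 14 (mod 15).

(⟸) Conversely, suppose r³ ≡ 14 (mod 15). The only residue r in {0, …, 14} with r³ ≡ 14 (mod 15) is r = 14, so r ≡ 14 (mod 15).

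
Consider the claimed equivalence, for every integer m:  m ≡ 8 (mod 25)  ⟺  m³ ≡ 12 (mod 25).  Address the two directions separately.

Forward direction. Suppose m ≡ 8 (mod 25). Write m = 25j + 8. Then (25j + 8)³ = 15625j³ + 15000j² + 4800j + 512 = 25(625j³ + 600j² + 192j + 20) + 12, so m³ ≡ 12 (mod 25).

Converse. Suppose m³ ≡ 12 (mod 25). The only residue r in {0, …, 24} with r³ ≡ 12 (mod 25) is r = 8, so m ≡ 8 (mod 25).

The biconditional holds.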